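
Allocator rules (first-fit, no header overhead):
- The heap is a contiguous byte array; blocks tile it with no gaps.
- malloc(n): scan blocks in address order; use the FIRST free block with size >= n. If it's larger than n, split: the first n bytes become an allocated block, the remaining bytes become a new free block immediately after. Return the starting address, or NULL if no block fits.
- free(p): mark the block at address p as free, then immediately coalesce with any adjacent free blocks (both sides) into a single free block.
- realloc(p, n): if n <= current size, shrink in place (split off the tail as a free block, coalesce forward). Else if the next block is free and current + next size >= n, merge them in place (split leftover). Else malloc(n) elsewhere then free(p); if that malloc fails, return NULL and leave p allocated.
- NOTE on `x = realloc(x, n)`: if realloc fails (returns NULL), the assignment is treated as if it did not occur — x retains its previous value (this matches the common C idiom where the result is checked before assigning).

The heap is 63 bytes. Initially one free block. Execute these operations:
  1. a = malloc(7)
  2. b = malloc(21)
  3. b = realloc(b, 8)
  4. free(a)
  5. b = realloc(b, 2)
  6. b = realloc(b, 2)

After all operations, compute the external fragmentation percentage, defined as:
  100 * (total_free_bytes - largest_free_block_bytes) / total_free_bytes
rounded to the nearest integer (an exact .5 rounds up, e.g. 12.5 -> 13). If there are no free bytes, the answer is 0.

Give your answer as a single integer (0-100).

Op 1: a = malloc(7) -> a = 0; heap: [0-6 ALLOC][7-62 FREE]
Op 2: b = malloc(21) -> b = 7; heap: [0-6 ALLOC][7-27 ALLOC][28-62 FREE]
Op 3: b = realloc(b, 8) -> b = 7; heap: [0-6 ALLOC][7-14 ALLOC][15-62 FREE]
Op 4: free(a) -> (freed a); heap: [0-6 FREE][7-14 ALLOC][15-62 FREE]
Op 5: b = realloc(b, 2) -> b = 7; heap: [0-6 FREE][7-8 ALLOC][9-62 FREE]
Op 6: b = realloc(b, 2) -> b = 7; heap: [0-6 FREE][7-8 ALLOC][9-62 FREE]
Free blocks: [7 54] total_free=61 largest=54 -> 100*(61-54)/61 = 700/61 ≈ 11.475 -> rounds to 11

Answer: 11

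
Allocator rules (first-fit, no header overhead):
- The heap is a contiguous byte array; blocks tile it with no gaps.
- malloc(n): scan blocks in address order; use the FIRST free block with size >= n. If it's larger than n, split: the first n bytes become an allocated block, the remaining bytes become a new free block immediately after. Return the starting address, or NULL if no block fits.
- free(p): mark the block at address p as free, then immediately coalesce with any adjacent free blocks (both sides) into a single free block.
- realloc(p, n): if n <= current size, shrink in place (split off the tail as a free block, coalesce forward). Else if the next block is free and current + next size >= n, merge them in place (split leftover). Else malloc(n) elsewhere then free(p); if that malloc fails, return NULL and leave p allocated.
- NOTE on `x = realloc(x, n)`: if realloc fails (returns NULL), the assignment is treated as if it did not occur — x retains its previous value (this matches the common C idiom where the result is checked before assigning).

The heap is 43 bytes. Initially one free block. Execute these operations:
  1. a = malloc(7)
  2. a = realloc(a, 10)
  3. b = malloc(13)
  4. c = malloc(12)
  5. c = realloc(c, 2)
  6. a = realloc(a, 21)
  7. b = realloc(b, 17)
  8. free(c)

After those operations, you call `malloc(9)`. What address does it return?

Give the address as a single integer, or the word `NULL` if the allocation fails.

Op 1: a = malloc(7) -> a = 0; heap: [0-6 ALLOC][7-42 FREE]
Op 2: a = realloc(a, 10) -> a = 0; heap: [0-9 ALLOC][10-42 FREE]
Op 3: b = malloc(13) -> b = 10; heap: [0-9 ALLOC][10-22 ALLOC][23-42 FREE]
Op 4: c = malloc(12) -> c = 23; heap: [0-9 ALLOC][10-22 ALLOC][23-34 ALLOC][35-42 FREE]
Op 5: c = realloc(c, 2) -> c = 23; heap: [0-9 ALLOC][10-22 ALLOC][23-24 ALLOC][25-42 FREE]
Op 6: a = realloc(a, 21) -> NULL (a unchanged); heap: [0-9 ALLOC][10-22 ALLOC][23-24 ALLOC][25-42 FREE]
Op 7: b = realloc(b, 17) -> b = 25; heap: [0-9 ALLOC][10-22 FREE][23-24 ALLOC][25-41 ALLOC][42-42 FREE]
Op 8: free(c) -> (freed c); heap: [0-9 ALLOC][10-24 FREE][25-41 ALLOC][42-42 FREE]
malloc(9): first-fit scan over [0-9 ALLOC][10-24 FREE][25-41 ALLOC][42-42 FREE] -> 10

Answer: 10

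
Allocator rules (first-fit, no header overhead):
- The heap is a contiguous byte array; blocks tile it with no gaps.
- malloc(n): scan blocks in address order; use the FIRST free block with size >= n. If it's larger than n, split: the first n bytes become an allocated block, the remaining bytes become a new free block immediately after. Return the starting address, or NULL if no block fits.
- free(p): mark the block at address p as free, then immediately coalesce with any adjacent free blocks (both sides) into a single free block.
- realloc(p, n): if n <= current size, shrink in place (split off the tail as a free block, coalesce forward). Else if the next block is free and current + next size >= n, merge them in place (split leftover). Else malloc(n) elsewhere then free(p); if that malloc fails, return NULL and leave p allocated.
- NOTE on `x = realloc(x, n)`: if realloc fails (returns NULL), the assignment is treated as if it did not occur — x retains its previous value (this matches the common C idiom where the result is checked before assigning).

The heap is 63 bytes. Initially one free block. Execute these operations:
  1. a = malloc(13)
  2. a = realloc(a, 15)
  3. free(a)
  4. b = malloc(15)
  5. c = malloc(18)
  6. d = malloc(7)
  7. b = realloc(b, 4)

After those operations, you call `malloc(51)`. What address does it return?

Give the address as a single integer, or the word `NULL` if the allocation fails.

Answer: NULL

Derivation:
Op 1: a = malloc(13) -> a = 0; heap: [0-12 ALLOC][13-62 FREE]
Op 2: a = realloc(a, 15) -> a = 0; heap: [0-14 ALLOC][15-62 FREE]
Op 3: free(a) -> (freed a); heap: [0-62 FREE]
Op 4: b = malloc(15) -> b = 0; heap: [0-14 ALLOC][15-62 FREE]
Op 5: c = malloc(18) -> c = 15; heap: [0-14 ALLOC][15-32 ALLOC][33-62 FREE]
Op 6: d = malloc(7) -> d = 33; heap: [0-14 ALLOC][15-32 ALLOC][33-39 ALLOC][40-62 FREE]
Op 7: b = realloc(b, 4) -> b = 0; heap: [0-3 ALLOC][4-14 FREE][15-32 ALLOC][33-39 ALLOC][40-62 FREE]
malloc(51): first-fit scan over [0-3 ALLOC][4-14 FREE][15-32 ALLOC][33-39 ALLOC][40-62 FREE] -> NULL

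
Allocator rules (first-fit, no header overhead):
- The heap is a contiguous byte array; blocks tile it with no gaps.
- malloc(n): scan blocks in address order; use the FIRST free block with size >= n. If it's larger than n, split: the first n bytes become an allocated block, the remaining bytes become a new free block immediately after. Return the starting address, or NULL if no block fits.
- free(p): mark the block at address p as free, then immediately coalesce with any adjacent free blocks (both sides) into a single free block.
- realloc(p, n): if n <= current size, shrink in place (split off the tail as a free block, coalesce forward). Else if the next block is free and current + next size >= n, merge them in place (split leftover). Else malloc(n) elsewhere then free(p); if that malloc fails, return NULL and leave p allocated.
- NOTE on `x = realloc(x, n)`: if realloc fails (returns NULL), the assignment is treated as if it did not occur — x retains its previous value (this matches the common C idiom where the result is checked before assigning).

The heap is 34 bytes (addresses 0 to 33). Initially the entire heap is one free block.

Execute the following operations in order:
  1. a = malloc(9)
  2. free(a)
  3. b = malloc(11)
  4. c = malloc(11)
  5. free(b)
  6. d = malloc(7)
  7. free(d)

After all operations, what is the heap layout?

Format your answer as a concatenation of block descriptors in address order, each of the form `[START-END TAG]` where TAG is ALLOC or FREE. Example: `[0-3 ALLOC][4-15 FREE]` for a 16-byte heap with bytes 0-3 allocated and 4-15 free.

Op 1: a = malloc(9) -> a = 0; heap: [0-8 ALLOC][9-33 FREE]
Op 2: free(a) -> (freed a); heap: [0-33 FREE]
Op 3: b = malloc(11) -> b = 0; heap: [0-10 ALLOC][11-33 FREE]
Op 4: c = malloc(11) -> c = 11; heap: [0-10 ALLOC][11-21 ALLOC][22-33 FREE]
Op 5: free(b) -> (freed b); heap: [0-10 FREE][11-21 ALLOC][22-33 FREE]
Op 6: d = malloc(7) -> d = 0; heap: [0-6 ALLOC][7-10 FREE][11-21 ALLOC][22-33 FREE]
Op 7: free(d) -> (freed d); heap: [0-10 FREE][11-21 ALLOC][22-33 FREE]

Answer: [0-10 FREE][11-21 ALLOC][22-33 FREE]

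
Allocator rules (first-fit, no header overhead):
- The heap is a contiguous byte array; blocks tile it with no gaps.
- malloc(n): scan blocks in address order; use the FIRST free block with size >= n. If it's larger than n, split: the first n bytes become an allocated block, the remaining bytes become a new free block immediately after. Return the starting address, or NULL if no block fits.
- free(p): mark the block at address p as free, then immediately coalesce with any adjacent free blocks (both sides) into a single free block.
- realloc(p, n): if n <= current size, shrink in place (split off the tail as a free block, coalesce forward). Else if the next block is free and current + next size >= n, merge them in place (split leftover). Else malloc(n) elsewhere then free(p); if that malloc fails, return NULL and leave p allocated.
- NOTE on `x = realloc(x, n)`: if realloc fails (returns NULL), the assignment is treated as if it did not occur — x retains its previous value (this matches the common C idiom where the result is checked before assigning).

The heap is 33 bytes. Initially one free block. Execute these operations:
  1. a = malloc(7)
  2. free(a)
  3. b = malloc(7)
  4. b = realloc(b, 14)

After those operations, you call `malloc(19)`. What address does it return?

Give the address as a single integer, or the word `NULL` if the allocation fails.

Answer: 14

Derivation:
Op 1: a = malloc(7) -> a = 0; heap: [0-6 ALLOC][7-32 FREE]
Op 2: free(a) -> (freed a); heap: [0-32 FREE]
Op 3: b = malloc(7) -> b = 0; heap: [0-6 ALLOC][7-32 FREE]
Op 4: b = realloc(b, 14) -> b = 0; heap: [0-13 ALLOC][14-32 FREE]
malloc(19): first-fit scan over [0-13 ALLOC][14-32 FREE] -> 14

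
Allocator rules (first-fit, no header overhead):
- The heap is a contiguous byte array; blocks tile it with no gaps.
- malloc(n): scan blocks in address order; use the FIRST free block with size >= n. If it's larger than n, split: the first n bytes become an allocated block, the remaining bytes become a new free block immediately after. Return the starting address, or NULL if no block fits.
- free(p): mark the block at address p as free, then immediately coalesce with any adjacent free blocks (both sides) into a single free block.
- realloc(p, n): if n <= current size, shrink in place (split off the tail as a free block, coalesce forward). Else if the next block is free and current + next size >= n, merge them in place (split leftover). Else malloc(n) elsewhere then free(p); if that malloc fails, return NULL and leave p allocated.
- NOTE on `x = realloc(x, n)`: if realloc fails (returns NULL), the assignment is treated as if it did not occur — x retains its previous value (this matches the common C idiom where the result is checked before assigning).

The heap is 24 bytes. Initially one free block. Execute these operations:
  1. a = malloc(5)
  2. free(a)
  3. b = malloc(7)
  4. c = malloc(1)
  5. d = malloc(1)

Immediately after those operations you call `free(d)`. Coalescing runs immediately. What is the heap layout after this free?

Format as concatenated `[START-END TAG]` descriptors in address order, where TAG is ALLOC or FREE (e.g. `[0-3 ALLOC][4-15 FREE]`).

Answer: [0-6 ALLOC][7-7 ALLOC][8-23 FREE]

Derivation:
Op 1: a = malloc(5) -> a = 0; heap: [0-4 ALLOC][5-23 FREE]
Op 2: free(a) -> (freed a); heap: [0-23 FREE]
Op 3: b = malloc(7) -> b = 0; heap: [0-6 ALLOC][7-23 FREE]
Op 4: c = malloc(1) -> c = 7; heap: [0-6 ALLOC][7-7 ALLOC][8-23 FREE]
Op 5: d = malloc(1) -> d = 8; heap: [0-6 ALLOC][7-7 ALLOC][8-8 ALLOC][9-23 FREE]
free(d): d = 8 -> block [8-8 ALLOC]; mark free, coalesce with adjacent free neighbors -> [0-6 ALLOC][7-7 ALLOC][8-23 FREE]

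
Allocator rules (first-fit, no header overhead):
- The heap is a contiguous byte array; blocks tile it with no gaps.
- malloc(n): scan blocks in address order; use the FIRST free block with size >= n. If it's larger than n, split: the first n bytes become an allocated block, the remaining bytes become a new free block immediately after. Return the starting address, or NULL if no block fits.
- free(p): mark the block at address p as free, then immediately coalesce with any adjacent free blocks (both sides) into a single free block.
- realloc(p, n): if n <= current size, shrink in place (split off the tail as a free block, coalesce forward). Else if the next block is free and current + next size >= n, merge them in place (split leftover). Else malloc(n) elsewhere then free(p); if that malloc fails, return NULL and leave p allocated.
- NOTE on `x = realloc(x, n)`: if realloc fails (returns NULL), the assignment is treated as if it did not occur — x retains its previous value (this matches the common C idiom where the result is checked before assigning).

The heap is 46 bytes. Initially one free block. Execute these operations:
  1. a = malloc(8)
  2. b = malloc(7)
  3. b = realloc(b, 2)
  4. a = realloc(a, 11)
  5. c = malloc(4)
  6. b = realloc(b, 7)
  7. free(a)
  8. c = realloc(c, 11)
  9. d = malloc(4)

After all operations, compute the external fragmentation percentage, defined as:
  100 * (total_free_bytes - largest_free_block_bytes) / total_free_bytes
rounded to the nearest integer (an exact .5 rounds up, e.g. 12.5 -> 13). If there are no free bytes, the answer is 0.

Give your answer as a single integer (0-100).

Op 1: a = malloc(8) -> a = 0; heap: [0-7 ALLOC][8-45 FREE]
Op 2: b = malloc(7) -> b = 8; heap: [0-7 ALLOC][8-14 ALLOC][15-45 FREE]
Op 3: b = realloc(b, 2) -> b = 8; heap: [0-7 ALLOC][8-9 ALLOC][10-45 FREE]
Op 4: a = realloc(a, 11) -> a = 10; heap: [0-7 FREE][8-9 ALLOC][10-20 ALLOC][21-45 FREE]
Op 5: c = malloc(4) -> c = 0; heap: [0-3 ALLOC][4-7 FREE][8-9 ALLOC][10-20 ALLOC][21-45 FREE]
Op 6: b = realloc(b, 7) -> b = 21; heap: [0-3 ALLOC][4-9 FREE][10-20 ALLOC][21-27 ALLOC][28-45 FREE]
Op 7: free(a) -> (freed a); heap: [0-3 ALLOC][4-20 FREE][21-27 ALLOC][28-45 FREE]
Op 8: c = realloc(c, 11) -> c = 0; heap: [0-10 ALLOC][11-20 FREE][21-27 ALLOC][28-45 FREE]
Op 9: d = malloc(4) -> d = 11; heap: [0-10 ALLOC][11-14 ALLOC][15-20 FREE][21-27 ALLOC][28-45 FREE]
Free blocks: [6 18] total_free=24 largest=18 -> 100*(24-18)/24 = 600/24 = 25

Answer: 25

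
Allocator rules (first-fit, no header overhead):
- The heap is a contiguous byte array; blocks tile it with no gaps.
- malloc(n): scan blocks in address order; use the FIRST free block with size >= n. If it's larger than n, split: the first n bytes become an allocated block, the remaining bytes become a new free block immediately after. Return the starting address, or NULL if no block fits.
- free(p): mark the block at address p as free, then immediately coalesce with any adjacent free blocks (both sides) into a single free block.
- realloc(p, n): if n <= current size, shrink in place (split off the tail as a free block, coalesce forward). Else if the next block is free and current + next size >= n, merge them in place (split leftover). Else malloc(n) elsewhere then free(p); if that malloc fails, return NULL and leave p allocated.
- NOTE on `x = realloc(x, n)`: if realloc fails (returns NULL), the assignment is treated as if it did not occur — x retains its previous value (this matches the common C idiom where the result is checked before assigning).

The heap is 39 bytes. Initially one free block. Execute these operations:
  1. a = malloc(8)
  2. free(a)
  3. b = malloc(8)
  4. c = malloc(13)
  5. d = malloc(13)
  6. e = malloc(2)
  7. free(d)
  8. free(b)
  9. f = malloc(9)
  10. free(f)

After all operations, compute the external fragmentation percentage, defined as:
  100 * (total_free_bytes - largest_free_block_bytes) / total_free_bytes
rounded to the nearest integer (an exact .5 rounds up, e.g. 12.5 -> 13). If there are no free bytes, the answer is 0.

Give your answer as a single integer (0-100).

Answer: 46

Derivation:
Op 1: a = malloc(8) -> a = 0; heap: [0-7 ALLOC][8-38 FREE]
Op 2: free(a) -> (freed a); heap: [0-38 FREE]
Op 3: b = malloc(8) -> b = 0; heap: [0-7 ALLOC][8-38 FREE]
Op 4: c = malloc(13) -> c = 8; heap: [0-7 ALLOC][8-20 ALLOC][21-38 FREE]
Op 5: d = malloc(13) -> d = 21; heap: [0-7 ALLOC][8-20 ALLOC][21-33 ALLOC][34-38 FREE]
Op 6: e = malloc(2) -> e = 34; heap: [0-7 ALLOC][8-20 ALLOC][21-33 ALLOC][34-35 ALLOC][36-38 FREE]
Op 7: free(d) -> (freed d); heap: [0-7 ALLOC][8-20 ALLOC][21-33 FREE][34-35 ALLOC][36-38 FREE]
Op 8: free(b) -> (freed b); heap: [0-7 FREE][8-20 ALLOC][21-33 FREE][34-35 ALLOC][36-38 FREE]
Op 9: f = malloc(9) -> f = 21; heap: [0-7 FREE][8-20 ALLOC][21-29 ALLOC][30-33 FREE][34-35 ALLOC][36-38 FREE]
Op 10: free(f) -> (freed f); heap: [0-7 FREE][8-20 ALLOC][21-33 FREE][34-35 ALLOC][36-38 FREE]
Free blocks: [8 13 3] total_free=24 largest=13 -> 100*(24-13)/24 = 1100/24 ≈ 45.833 -> rounds to 46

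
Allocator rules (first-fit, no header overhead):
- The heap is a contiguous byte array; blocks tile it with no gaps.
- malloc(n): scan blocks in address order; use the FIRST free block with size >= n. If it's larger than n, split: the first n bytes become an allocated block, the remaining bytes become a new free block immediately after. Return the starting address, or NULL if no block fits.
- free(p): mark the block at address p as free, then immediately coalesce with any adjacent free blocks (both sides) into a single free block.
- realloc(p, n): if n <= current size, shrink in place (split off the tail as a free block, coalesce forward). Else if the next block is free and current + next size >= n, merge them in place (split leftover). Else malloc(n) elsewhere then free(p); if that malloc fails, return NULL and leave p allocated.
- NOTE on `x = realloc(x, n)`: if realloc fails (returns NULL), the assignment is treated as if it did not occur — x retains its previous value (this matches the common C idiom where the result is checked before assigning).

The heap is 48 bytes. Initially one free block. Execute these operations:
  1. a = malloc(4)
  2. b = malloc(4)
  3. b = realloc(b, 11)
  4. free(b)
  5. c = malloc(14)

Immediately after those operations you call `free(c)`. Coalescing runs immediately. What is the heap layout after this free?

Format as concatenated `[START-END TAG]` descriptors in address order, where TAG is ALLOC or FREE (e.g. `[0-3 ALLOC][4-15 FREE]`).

Op 1: a = malloc(4) -> a = 0; heap: [0-3 ALLOC][4-47 FREE]
Op 2: b = malloc(4) -> b = 4; heap: [0-3 ALLOC][4-7 ALLOC][8-47 FREE]
Op 3: b = realloc(b, 11) -> b = 4; heap: [0-3 ALLOC][4-14 ALLOC][15-47 FREE]
Op 4: free(b) -> (freed b); heap: [0-3 ALLOC][4-47 FREE]
Op 5: c = malloc(14) -> c = 4; heap: [0-3 ALLOC][4-17 ALLOC][18-47 FREE]
free(c): c = 4 -> block [4-17 ALLOC]; mark free, coalesce with adjacent free neighbors -> [0-3 ALLOC][4-47 FREE]

Answer: [0-3 ALLOC][4-47 FREE]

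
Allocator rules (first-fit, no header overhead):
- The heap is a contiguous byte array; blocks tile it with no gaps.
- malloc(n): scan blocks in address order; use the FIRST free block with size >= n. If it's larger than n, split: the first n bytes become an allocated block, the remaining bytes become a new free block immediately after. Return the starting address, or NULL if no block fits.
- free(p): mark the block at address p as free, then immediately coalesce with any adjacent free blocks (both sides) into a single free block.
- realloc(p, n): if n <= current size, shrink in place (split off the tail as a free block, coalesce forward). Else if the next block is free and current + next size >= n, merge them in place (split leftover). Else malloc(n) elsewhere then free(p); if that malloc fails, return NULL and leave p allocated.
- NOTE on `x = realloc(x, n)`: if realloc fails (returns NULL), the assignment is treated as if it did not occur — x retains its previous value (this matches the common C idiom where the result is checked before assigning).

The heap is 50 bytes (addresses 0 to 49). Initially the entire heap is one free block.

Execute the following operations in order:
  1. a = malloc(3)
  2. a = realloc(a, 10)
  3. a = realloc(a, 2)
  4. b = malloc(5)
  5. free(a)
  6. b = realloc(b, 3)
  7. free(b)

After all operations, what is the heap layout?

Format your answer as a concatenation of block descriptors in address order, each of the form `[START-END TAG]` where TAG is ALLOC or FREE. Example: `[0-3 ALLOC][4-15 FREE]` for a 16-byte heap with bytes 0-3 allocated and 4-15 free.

Op 1: a = malloc(3) -> a = 0; heap: [0-2 ALLOC][3-49 FREE]
Op 2: a = realloc(a, 10) -> a = 0; heap: [0-9 ALLOC][10-49 FREE]
Op 3: a = realloc(a, 2) -> a = 0; heap: [0-1 ALLOC][2-49 FREE]
Op 4: b = malloc(5) -> b = 2; heap: [0-1 ALLOC][2-6 ALLOC][7-49 FREE]
Op 5: free(a) -> (freed a); heap: [0-1 FREE][2-6 ALLOC][7-49 FREE]
Op 6: b = realloc(b, 3) -> b = 2; heap: [0-1 FREE][2-4 ALLOC][5-49 FREE]
Op 7: free(b) -> (freed b); heap: [0-49 FREE]

Answer: [0-49 FREE]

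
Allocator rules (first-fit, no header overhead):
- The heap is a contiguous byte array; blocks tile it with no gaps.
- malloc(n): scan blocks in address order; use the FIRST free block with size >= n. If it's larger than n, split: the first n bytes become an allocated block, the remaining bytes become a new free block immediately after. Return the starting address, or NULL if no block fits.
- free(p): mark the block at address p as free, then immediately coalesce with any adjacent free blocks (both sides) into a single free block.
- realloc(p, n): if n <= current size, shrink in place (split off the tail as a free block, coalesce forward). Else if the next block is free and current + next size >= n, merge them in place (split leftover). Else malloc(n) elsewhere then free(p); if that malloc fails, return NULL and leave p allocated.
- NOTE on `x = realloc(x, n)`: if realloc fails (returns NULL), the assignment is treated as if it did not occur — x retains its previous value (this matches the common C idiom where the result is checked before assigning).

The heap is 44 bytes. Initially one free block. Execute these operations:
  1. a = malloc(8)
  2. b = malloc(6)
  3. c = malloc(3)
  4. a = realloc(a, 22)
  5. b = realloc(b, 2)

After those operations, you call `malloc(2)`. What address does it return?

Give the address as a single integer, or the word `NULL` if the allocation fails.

Op 1: a = malloc(8) -> a = 0; heap: [0-7 ALLOC][8-43 FREE]
Op 2: b = malloc(6) -> b = 8; heap: [0-7 ALLOC][8-13 ALLOC][14-43 FREE]
Op 3: c = malloc(3) -> c = 14; heap: [0-7 ALLOC][8-13 ALLOC][14-16 ALLOC][17-43 FREE]
Op 4: a = realloc(a, 22) -> a = 17; heap: [0-7 FREE][8-13 ALLOC][14-16 ALLOC][17-38 ALLOC][39-43 FREE]
Op 5: b = realloc(b, 2) -> b = 8; heap: [0-7 FREE][8-9 ALLOC][10-13 FREE][14-16 ALLOC][17-38 ALLOC][39-43 FREE]
malloc(2): first-fit scan over [0-7 FREE][8-9 ALLOC][10-13 FREE][14-16 ALLOC][17-38 ALLOC][39-43 FREE] -> 0

Answer: 0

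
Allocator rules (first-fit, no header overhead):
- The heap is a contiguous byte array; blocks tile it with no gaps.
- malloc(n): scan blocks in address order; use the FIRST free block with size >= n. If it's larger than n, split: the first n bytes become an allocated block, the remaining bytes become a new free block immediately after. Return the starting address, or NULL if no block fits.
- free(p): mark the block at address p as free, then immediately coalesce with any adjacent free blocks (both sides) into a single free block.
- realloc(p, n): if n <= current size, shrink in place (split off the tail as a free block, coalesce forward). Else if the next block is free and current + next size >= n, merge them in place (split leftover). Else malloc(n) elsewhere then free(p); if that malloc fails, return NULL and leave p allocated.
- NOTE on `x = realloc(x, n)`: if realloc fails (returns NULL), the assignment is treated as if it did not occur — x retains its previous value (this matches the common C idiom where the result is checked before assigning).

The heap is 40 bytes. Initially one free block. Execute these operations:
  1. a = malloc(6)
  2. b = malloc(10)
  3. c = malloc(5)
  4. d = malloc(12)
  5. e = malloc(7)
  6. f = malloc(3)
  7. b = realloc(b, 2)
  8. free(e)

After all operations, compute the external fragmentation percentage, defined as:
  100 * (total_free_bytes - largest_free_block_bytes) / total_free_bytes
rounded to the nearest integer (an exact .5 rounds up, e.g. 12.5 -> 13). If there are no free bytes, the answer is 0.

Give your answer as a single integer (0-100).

Answer: 47

Derivation:
Op 1: a = malloc(6) -> a = 0; heap: [0-5 ALLOC][6-39 FREE]
Op 2: b = malloc(10) -> b = 6; heap: [0-5 ALLOC][6-15 ALLOC][16-39 FREE]
Op 3: c = malloc(5) -> c = 16; heap: [0-5 ALLOC][6-15 ALLOC][16-20 ALLOC][21-39 FREE]
Op 4: d = malloc(12) -> d = 21; heap: [0-5 ALLOC][6-15 ALLOC][16-20 ALLOC][21-32 ALLOC][33-39 FREE]
Op 5: e = malloc(7) -> e = 33; heap: [0-5 ALLOC][6-15 ALLOC][16-20 ALLOC][21-32 ALLOC][33-39 ALLOC]
Op 6: f = malloc(3) -> f = NULL; heap: [0-5 ALLOC][6-15 ALLOC][16-20 ALLOC][21-32 ALLOC][33-39 ALLOC]
Op 7: b = realloc(b, 2) -> b = 6; heap: [0-5 ALLOC][6-7 ALLOC][8-15 FREE][16-20 ALLOC][21-32 ALLOC][33-39 ALLOC]
Op 8: free(e) -> (freed e); heap: [0-5 ALLOC][6-7 ALLOC][8-15 FREE][16-20 ALLOC][21-32 ALLOC][33-39 FREE]
Free blocks: [8 7] total_free=15 largest=8 -> 100*(15-8)/15 = 700/15 ≈ 46.667 -> rounds to 47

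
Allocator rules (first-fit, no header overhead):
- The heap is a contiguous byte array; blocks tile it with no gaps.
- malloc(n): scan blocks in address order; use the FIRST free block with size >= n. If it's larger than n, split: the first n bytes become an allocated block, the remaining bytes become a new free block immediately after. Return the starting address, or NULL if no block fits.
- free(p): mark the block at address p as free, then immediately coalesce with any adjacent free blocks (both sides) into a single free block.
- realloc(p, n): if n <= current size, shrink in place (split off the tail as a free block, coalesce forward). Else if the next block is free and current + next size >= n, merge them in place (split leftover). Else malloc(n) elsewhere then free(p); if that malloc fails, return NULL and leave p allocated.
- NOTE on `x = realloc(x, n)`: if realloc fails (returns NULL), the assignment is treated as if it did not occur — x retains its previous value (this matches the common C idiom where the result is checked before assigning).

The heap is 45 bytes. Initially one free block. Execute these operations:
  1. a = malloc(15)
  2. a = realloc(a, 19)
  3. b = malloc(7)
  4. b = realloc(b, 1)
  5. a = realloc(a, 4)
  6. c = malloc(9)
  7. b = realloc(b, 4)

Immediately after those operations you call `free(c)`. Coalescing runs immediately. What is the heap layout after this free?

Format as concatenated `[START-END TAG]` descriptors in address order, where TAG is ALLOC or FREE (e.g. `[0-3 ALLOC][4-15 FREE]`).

Answer: [0-3 ALLOC][4-18 FREE][19-22 ALLOC][23-44 FREE]

Derivation:
Op 1: a = malloc(15) -> a = 0; heap: [0-14 ALLOC][15-44 FREE]
Op 2: a = realloc(a, 19) -> a = 0; heap: [0-18 ALLOC][19-44 FREE]
Op 3: b = malloc(7) -> b = 19; heap: [0-18 ALLOC][19-25 ALLOC][26-44 FREE]
Op 4: b = realloc(b, 1) -> b = 19; heap: [0-18 ALLOC][19-19 ALLOC][20-44 FREE]
Op 5: a = realloc(a, 4) -> a = 0; heap: [0-3 ALLOC][4-18 FREE][19-19 ALLOC][20-44 FREE]
Op 6: c = malloc(9) -> c = 4; heap: [0-3 ALLOC][4-12 ALLOC][13-18 FREE][19-19 ALLOC][20-44 FREE]
Op 7: b = realloc(b, 4) -> b = 19; heap: [0-3 ALLOC][4-12 ALLOC][13-18 FREE][19-22 ALLOC][23-44 FREE]
free(c): c = 4 -> block [4-12 ALLOC]; mark free, coalesce with adjacent free neighbors -> [0-3 ALLOC][4-18 FREE][19-22 ALLOC][23-44 FREE]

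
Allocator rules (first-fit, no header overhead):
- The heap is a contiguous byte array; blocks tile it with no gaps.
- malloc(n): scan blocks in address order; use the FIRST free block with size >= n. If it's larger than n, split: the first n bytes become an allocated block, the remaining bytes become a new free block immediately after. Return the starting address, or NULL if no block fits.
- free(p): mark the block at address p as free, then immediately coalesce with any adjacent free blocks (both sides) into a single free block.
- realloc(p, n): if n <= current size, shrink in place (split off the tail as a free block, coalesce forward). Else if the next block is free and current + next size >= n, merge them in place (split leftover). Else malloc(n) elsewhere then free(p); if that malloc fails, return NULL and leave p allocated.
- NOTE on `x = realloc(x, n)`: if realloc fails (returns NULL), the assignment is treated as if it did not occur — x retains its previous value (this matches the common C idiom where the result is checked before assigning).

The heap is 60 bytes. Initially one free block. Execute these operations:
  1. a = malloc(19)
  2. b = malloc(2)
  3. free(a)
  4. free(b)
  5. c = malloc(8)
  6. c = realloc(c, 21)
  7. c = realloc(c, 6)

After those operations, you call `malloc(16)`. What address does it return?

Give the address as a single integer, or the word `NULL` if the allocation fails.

Op 1: a = malloc(19) -> a = 0; heap: [0-18 ALLOC][19-59 FREE]
Op 2: b = malloc(2) -> b = 19; heap: [0-18 ALLOC][19-20 ALLOC][21-59 FREE]
Op 3: free(a) -> (freed a); heap: [0-18 FREE][19-20 ALLOC][21-59 FREE]
Op 4: free(b) -> (freed b); heap: [0-59 FREE]
Op 5: c = malloc(8) -> c = 0; heap: [0-7 ALLOC][8-59 FREE]
Op 6: c = realloc(c, 21) -> c = 0; heap: [0-20 ALLOC][21-59 FREE]
Op 7: c = realloc(c, 6) -> c = 0; heap: [0-5 ALLOC][6-59 FREE]
malloc(16): first-fit scan over [0-5 ALLOC][6-59 FREE] -> 6

Answer: 6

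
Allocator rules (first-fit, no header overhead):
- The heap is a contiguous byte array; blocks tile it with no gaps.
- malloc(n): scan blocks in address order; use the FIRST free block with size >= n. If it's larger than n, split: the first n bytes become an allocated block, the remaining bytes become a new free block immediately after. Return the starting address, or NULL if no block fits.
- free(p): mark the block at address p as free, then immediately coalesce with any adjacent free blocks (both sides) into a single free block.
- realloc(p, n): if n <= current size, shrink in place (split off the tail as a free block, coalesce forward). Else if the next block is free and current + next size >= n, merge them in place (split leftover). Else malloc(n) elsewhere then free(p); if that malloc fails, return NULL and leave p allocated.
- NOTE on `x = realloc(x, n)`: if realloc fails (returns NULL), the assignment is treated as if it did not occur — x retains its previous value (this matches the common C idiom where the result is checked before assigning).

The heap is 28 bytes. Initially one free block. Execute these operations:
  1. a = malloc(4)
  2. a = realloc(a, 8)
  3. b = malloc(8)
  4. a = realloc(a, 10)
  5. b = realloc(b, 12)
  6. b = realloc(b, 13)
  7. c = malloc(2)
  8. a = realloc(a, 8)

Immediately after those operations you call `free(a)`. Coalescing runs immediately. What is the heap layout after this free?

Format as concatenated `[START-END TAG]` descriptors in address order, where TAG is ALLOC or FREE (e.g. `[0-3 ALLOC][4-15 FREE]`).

Op 1: a = malloc(4) -> a = 0; heap: [0-3 ALLOC][4-27 FREE]
Op 2: a = realloc(a, 8) -> a = 0; heap: [0-7 ALLOC][8-27 FREE]
Op 3: b = malloc(8) -> b = 8; heap: [0-7 ALLOC][8-15 ALLOC][16-27 FREE]
Op 4: a = realloc(a, 10) -> a = 16; heap: [0-7 FREE][8-15 ALLOC][16-25 ALLOC][26-27 FREE]
Op 5: b = realloc(b, 12) -> NULL (b unchanged); heap: [0-7 FREE][8-15 ALLOC][16-25 ALLOC][26-27 FREE]
Op 6: b = realloc(b, 13) -> NULL (b unchanged); heap: [0-7 FREE][8-15 ALLOC][16-25 ALLOC][26-27 FREE]
Op 7: c = malloc(2) -> c = 0; heap: [0-1 ALLOC][2-7 FREE][8-15 ALLOC][16-25 ALLOC][26-27 FREE]
Op 8: a = realloc(a, 8) -> a = 16; heap: [0-1 ALLOC][2-7 FREE][8-15 ALLOC][16-23 ALLOC][24-27 FREE]
free(a): a = 16 -> block [16-23 ALLOC]; mark free, coalesce with adjacent free neighbors -> [0-1 ALLOC][2-7 FREE][8-15 ALLOC][16-27 FREE]

Answer: [0-1 ALLOC][2-7 FREE][8-15 ALLOC][16-27 FREE]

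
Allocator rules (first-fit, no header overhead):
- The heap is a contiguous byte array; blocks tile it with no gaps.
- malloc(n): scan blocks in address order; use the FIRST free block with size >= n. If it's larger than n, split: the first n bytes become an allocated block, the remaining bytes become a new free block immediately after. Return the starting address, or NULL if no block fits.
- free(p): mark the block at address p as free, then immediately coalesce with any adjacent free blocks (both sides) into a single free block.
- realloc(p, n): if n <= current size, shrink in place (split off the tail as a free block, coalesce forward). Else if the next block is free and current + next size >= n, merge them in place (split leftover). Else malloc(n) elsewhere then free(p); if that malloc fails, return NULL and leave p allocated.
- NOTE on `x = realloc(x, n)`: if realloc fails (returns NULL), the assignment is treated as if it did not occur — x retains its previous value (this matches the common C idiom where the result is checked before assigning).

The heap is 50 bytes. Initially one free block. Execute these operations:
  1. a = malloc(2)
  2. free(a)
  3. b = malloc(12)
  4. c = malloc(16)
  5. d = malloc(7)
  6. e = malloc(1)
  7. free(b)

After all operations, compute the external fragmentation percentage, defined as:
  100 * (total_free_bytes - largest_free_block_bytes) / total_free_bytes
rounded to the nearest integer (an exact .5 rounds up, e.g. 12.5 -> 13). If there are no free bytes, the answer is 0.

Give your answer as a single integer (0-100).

Op 1: a = malloc(2) -> a = 0; heap: [0-1 ALLOC][2-49 FREE]
Op 2: free(a) -> (freed a); heap: [0-49 FREE]
Op 3: b = malloc(12) -> b = 0; heap: [0-11 ALLOC][12-49 FREE]
Op 4: c = malloc(16) -> c = 12; heap: [0-11 ALLOC][12-27 ALLOC][28-49 FREE]
Op 5: d = malloc(7) -> d = 28; heap: [0-11 ALLOC][12-27 ALLOC][28-34 ALLOC][35-49 FREE]
Op 6: e = malloc(1) -> e = 35; heap: [0-11 ALLOC][12-27 ALLOC][28-34 ALLOC][35-35 ALLOC][36-49 FREE]
Op 7: free(b) -> (freed b); heap: [0-11 FREE][12-27 ALLOC][28-34 ALLOC][35-35 ALLOC][36-49 FREE]
Free blocks: [12 14] total_free=26 largest=14 -> 100*(26-14)/26 = 1200/26 ≈ 46.154 -> rounds to 46

Answer: 46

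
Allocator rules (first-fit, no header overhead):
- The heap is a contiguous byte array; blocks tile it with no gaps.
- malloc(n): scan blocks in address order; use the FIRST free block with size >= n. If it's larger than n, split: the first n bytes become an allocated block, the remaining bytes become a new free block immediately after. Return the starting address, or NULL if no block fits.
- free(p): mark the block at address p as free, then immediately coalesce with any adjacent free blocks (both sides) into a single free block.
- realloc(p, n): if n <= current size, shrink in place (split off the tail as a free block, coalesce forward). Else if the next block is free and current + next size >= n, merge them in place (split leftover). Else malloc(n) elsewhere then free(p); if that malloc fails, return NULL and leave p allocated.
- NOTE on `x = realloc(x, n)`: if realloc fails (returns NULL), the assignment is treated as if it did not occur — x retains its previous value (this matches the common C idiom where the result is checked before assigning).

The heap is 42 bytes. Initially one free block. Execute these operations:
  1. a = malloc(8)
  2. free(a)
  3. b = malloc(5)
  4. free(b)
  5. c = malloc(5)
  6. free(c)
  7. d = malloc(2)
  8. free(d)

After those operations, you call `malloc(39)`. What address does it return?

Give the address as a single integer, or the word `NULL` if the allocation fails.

Op 1: a = malloc(8) -> a = 0; heap: [0-7 ALLOC][8-41 FREE]
Op 2: free(a) -> (freed a); heap: [0-41 FREE]
Op 3: b = malloc(5) -> b = 0; heap: [0-4 ALLOC][5-41 FREE]
Op 4: free(b) -> (freed b); heap: [0-41 FREE]
Op 5: c = malloc(5) -> c = 0; heap: [0-4 ALLOC][5-41 FREE]
Op 6: free(c) -> (freed c); heap: [0-41 FREE]
Op 7: d = malloc(2) -> d = 0; heap: [0-1 ALLOC][2-41 FREE]
Op 8: free(d) -> (freed d); heap: [0-41 FREE]
malloc(39): first-fit scan over [0-41 FREE] -> 0

Answer: 0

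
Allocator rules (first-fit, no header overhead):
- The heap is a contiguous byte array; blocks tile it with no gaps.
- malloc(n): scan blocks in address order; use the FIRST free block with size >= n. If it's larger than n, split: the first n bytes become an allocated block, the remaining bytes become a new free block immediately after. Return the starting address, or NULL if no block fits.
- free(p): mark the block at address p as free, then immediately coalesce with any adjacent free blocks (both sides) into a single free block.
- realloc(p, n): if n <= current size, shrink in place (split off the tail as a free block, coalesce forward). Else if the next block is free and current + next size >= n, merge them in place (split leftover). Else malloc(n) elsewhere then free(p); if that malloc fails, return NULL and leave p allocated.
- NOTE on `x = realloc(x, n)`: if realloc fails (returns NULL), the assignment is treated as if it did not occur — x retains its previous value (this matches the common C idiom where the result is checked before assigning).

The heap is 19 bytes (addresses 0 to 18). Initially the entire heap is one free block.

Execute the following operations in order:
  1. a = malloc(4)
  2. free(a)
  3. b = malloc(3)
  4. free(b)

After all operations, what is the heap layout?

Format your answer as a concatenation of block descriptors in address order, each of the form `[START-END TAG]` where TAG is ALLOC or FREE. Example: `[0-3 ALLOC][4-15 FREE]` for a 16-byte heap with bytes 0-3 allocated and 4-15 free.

Op 1: a = malloc(4) -> a = 0; heap: [0-3 ALLOC][4-18 FREE]
Op 2: free(a) -> (freed a); heap: [0-18 FREE]
Op 3: b = malloc(3) -> b = 0; heap: [0-2 ALLOC][3-18 FREE]
Op 4: free(b) -> (freed b); heap: [0-18 FREE]

Answer: [0-18 FREE]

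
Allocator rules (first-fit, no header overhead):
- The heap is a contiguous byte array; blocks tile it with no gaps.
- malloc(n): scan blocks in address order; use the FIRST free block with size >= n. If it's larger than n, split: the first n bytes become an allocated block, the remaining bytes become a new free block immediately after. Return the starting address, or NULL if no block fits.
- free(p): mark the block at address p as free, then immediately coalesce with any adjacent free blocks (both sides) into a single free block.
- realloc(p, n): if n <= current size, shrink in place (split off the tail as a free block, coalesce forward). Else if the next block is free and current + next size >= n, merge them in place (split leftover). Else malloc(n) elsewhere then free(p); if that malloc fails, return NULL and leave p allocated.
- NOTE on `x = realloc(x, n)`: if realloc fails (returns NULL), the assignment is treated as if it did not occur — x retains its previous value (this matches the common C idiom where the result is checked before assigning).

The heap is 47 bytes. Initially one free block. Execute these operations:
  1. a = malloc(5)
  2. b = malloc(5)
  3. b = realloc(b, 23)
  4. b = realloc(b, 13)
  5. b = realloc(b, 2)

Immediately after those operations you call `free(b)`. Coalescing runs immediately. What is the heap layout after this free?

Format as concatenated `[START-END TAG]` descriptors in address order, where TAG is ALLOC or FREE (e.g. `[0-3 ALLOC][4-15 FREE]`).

Answer: [0-4 ALLOC][5-46 FREE]

Derivation:
Op 1: a = malloc(5) -> a = 0; heap: [0-4 ALLOC][5-46 FREE]
Op 2: b = malloc(5) -> b = 5; heap: [0-4 ALLOC][5-9 ALLOC][10-46 FREE]
Op 3: b = realloc(b, 23) -> b = 5; heap: [0-4 ALLOC][5-27 ALLOC][28-46 FREE]
Op 4: b = realloc(b, 13) -> b = 5; heap: [0-4 ALLOC][5-17 ALLOC][18-46 FREE]
Op 5: b = realloc(b, 2) -> b = 5; heap: [0-4 ALLOC][5-6 ALLOC][7-46 FREE]
free(b): b = 5 -> block [5-6 ALLOC]; mark free, coalesce with adjacent free neighbors -> [0-4 ALLOC][5-46 FREE]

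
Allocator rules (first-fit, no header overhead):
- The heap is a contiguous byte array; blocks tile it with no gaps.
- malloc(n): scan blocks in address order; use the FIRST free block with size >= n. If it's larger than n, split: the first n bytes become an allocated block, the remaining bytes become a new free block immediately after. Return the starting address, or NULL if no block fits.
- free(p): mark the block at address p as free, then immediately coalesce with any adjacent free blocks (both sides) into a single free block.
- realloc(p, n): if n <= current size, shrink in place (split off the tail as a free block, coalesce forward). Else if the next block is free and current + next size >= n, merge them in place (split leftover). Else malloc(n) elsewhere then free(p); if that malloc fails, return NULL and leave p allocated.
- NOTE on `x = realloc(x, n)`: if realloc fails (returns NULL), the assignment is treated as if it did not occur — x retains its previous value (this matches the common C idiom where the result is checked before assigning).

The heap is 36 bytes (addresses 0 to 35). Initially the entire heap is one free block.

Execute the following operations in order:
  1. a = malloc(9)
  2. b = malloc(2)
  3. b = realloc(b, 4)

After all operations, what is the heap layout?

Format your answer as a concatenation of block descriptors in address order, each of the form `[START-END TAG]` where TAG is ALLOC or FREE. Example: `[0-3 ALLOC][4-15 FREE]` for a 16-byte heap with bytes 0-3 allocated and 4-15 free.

Op 1: a = malloc(9) -> a = 0; heap: [0-8 ALLOC][9-35 FREE]
Op 2: b = malloc(2) -> b = 9; heap: [0-8 ALLOC][9-10 ALLOC][11-35 FREE]
Op 3: b = realloc(b, 4) -> b = 9; heap: [0-8 ALLOC][9-12 ALLOC][13-35 FREE]

Answer: [0-8 ALLOC][9-12 ALLOC][13-35 FREE]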